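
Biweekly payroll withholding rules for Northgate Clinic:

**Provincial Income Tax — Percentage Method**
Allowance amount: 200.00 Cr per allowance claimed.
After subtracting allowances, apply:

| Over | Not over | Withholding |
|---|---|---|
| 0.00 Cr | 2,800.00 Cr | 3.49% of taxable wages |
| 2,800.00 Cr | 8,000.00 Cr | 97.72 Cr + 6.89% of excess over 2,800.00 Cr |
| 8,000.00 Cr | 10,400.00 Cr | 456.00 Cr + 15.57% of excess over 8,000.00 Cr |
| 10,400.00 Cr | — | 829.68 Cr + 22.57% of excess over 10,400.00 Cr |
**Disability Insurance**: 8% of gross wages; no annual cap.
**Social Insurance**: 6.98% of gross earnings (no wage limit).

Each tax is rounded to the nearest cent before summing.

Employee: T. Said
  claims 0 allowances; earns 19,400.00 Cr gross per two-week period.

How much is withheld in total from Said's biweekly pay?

5,767.10 Cr

Provincial Income Tax: taxable = 19,400.00 Cr
  829.68 Cr + 22.57% × (19,400.00 Cr − 10,400.00 Cr) = 829.68 Cr + 22.57% × 9,000.00 Cr = 2,860.98 Cr
Disability Insurance: 8% × 19,400.00 Cr = 1,552.00 Cr
Social Insurance: 6.98% × 19,400.00 Cr = 1,354.12 Cr
Total: 2,860.98 Cr + 1,552.00 Cr + 1,354.12 Cr = 5,767.10 Cr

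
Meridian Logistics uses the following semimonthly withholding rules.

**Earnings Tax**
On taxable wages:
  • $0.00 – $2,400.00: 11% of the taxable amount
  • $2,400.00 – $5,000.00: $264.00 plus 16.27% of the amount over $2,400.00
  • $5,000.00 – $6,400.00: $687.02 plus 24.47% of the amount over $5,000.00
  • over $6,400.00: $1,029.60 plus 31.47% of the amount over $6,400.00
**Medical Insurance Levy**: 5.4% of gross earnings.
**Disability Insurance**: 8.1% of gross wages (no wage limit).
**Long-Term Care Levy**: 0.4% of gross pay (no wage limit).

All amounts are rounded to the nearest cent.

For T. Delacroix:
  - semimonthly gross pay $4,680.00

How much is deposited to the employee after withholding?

$3,394.52

Earnings Tax: taxable = $4,680.00
  $264.00 + 16.27% × ($4,680.00 − $2,400.00) = $264.00 + 16.27% × $2,280.00 = $634.96
Medical Insurance Levy: 5.4% × $4,680.00 = $252.72
Disability Insurance: 8.1% × $4,680.00 = $379.08
Long-Term Care Levy: 0.4% × $4,680.00 = $18.72
Total withheld: $634.96 + $252.72 + $379.08 + $18.72 = $1,285.48
Net pay: $4,680.00 − $1,285.48 = $3,394.52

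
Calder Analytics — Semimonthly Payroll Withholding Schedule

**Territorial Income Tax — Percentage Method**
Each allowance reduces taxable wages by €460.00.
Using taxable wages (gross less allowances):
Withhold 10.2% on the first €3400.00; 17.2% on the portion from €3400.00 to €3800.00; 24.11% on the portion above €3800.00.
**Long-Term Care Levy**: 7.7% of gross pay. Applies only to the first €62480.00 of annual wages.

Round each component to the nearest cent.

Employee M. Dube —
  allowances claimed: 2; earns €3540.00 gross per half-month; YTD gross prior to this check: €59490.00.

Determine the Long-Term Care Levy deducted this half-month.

€230.23

Long-Term Care Levy: cap €62480.00 − YTD €59490.00 = €2990.00 subject; 7.7% × €2990.00 = €230.23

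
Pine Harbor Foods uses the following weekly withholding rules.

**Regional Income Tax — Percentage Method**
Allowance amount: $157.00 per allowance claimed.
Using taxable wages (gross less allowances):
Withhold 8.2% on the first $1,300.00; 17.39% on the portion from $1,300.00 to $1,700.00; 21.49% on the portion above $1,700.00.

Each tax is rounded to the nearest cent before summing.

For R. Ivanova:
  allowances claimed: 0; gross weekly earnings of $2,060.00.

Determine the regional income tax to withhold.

Regional Income Tax: taxable = $2,060.00
  $176.16 + 21.49% × ($2,060.00 − $1,700.00) = $176.16 + 21.49% × $360.00 = $253.52

$253.52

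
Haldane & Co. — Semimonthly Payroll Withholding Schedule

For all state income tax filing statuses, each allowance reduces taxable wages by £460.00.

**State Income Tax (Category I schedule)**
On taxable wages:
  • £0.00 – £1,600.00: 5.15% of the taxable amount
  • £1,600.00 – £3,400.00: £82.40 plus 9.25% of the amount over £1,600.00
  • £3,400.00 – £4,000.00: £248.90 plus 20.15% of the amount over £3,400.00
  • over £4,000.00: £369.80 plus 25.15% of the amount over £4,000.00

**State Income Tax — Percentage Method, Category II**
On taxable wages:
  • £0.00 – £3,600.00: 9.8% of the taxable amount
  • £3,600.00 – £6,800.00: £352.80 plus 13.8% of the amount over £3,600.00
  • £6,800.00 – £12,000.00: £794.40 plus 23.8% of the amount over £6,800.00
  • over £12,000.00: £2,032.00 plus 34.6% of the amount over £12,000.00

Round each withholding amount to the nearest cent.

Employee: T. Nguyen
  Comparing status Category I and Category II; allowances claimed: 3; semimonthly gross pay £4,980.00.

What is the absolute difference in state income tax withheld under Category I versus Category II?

£63.60

State Income Tax (Category I): taxable = £4,980.00 − 3×£460.00 = £3,600.00
  £248.90 + 20.15% × (£3,600.00 − £3,400.00) = £248.90 + 20.15% × £200.00 = £289.20
State Income Tax (Category II): taxable = £4,980.00 − 3×£460.00 = £3,600.00
  9.8% × £3,600.00 = £352.80
Difference: |£289.20 − £352.80| = £63.60 (higher under Category II)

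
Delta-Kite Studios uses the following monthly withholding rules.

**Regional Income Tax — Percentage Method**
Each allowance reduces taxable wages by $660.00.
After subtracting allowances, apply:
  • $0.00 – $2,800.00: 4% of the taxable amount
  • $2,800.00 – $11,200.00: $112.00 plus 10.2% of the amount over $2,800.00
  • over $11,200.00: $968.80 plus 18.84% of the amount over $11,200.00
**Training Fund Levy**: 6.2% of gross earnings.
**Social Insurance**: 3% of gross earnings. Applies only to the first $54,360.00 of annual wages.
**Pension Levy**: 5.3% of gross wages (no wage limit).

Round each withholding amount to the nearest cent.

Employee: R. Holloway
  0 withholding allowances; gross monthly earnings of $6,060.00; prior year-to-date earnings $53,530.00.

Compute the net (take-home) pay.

Regional Income Tax: taxable = $6,060.00
  $112.00 + 10.2% × ($6,060.00 − $2,800.00) = $112.00 + 10.2% × $3,260.00 = $444.52
Training Fund Levy: 6.2% × $6,060.00 = $375.72
Social Insurance: cap $54,360.00 − YTD $53,530.00 = $830.00 subject; 3% × $830.00 = $24.90
Pension Levy: 5.3% × $6,060.00 = $321.18
Total withheld: $444.52 + $375.72 + $24.90 + $321.18 = $1,166.32
Net pay: $6,060.00 − $1,166.32 = $4,893.68

$4,893.68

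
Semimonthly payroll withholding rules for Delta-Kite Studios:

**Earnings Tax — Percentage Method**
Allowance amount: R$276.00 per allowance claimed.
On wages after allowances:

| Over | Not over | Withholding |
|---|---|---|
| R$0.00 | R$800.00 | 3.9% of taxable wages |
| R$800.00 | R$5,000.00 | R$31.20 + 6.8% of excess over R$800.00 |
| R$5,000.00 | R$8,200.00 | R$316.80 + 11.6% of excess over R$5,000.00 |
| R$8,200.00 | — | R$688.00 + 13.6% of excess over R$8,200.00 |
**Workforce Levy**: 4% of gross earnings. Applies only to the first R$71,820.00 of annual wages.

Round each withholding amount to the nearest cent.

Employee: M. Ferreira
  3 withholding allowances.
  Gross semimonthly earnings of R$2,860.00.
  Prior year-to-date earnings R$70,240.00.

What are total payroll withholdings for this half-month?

Earnings Tax: taxable = R$2,860.00 − 3×R$276.00 = R$2,032.00
  R$31.20 + 6.8% × (R$2,032.00 − R$800.00) = R$31.20 + 6.8% × R$1,232.00 = R$114.98
Workforce Levy: cap R$71,820.00 − YTD R$70,240.00 = R$1,580.00 subject; 4% × R$1,580.00 = R$63.20
Total: R$114.98 + R$63.20 = R$178.18

R$178.18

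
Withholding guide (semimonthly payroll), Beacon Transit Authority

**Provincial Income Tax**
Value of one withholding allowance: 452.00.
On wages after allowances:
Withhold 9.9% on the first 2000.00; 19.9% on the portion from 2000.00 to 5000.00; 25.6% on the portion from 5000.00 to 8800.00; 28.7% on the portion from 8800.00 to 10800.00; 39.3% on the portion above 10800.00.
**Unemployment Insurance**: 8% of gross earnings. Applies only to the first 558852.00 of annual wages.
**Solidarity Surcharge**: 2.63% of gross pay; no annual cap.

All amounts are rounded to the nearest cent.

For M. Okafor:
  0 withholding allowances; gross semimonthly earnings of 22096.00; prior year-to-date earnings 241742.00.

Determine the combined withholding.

9129.93

Provincial Income Tax: taxable = 22096.00
  2341.80 + 39.3% × (22096.00 − 10800.00) = 2341.80 + 39.3% × 11296.00 = 6781.13
Unemployment Insurance: 8% × 22096.00 = 1767.68
Solidarity Surcharge: 2.63% × 22096.00 = 581.12
Total: 6781.13 + 1767.68 + 581.12 = 9129.93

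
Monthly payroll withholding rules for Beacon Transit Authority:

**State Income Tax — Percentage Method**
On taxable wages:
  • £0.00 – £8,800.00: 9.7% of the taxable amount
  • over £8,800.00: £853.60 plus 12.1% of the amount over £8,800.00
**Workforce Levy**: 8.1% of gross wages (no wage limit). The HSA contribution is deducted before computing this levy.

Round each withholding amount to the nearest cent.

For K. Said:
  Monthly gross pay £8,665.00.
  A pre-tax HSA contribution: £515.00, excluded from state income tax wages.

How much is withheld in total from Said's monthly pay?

State Income Tax: taxable = £8,665.00 − £515.00 = £8,150.00
  9.7% × £8,150.00 = £790.55
Workforce Levy: 8.1% × £8,150.00 = £660.15
Total: £790.55 + £660.15 = £1,450.70

£1,450.70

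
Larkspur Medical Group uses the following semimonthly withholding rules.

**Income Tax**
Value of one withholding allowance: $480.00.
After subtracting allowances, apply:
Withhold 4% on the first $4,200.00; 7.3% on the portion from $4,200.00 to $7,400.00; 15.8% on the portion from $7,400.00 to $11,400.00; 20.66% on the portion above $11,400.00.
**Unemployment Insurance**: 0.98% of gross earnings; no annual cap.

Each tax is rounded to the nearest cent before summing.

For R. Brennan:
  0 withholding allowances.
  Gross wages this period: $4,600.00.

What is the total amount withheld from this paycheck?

$242.28

Income Tax: taxable = $4,600.00
  $168.00 + 7.3% × ($4,600.00 − $4,200.00) = $168.00 + 7.3% × $400.00 = $197.20
Unemployment Insurance: 0.98% × $4,600.00 = $45.08
Total: $197.20 + $45.08 = $242.28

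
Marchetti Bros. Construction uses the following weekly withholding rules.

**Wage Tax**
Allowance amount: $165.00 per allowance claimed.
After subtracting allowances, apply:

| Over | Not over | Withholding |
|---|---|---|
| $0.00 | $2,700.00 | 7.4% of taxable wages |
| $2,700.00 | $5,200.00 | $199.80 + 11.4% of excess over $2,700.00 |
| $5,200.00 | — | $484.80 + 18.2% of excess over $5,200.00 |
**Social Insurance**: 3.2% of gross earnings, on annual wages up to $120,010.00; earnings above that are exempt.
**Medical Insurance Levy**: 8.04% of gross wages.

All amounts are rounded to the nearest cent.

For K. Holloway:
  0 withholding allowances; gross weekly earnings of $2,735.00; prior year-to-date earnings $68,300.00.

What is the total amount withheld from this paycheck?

$511.20

Wage Tax: taxable = $2,735.00
  $199.80 + 11.4% × ($2,735.00 − $2,700.00) = $199.80 + 11.4% × $35.00 = $203.79
Social Insurance: 3.2% × $2,735.00 = $87.52
Medical Insurance Levy: 8.04% × $2,735.00 = $219.89
Total: $203.79 + $87.52 + $219.89 = $511.20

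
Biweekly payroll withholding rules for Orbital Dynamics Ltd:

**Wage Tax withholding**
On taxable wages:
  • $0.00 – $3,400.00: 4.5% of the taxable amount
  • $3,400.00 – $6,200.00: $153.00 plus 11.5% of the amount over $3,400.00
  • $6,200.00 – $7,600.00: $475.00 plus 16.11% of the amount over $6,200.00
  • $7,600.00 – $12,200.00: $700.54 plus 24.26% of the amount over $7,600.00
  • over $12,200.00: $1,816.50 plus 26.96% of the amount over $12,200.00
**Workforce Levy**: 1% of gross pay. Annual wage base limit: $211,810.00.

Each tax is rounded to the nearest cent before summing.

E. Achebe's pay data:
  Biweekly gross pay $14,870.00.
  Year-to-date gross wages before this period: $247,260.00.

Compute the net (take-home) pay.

Wage Tax: taxable = $14,870.00
  $1,816.50 + 26.96% × ($14,870.00 − $12,200.00) = $1,816.50 + 26.96% × $2,670.00 = $2,536.33
Workforce Levy: YTD $247,260.00 ≥ cap $211,810.00 → $0.00
Total withheld: $2,536.33 + $0.00 = $2,536.33
Net pay: $14,870.00 − $2,536.33 = $12,333.67

$12,333.67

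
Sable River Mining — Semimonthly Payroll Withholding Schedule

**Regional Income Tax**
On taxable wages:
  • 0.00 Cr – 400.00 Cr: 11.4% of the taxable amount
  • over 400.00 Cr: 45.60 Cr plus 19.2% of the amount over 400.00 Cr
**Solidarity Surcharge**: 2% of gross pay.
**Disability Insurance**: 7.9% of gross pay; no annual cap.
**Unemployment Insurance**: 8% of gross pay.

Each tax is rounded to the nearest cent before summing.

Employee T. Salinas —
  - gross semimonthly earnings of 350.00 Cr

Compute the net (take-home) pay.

Regional Income Tax: taxable = 350.00 Cr
  11.4% × 350.00 Cr = 39.90 Cr
Solidarity Surcharge: 2% × 350.00 Cr = 7.00 Cr
Disability Insurance: 7.9% × 350.00 Cr = 27.65 Cr
Unemployment Insurance: 8% × 350.00 Cr = 28.00 Cr
Total withheld: 39.90 Cr + 7.00 Cr + 27.65 Cr + 28.00 Cr = 102.55 Cr
Net pay: 350.00 Cr − 102.55 Cr = 247.45 Cr

247.45 Cr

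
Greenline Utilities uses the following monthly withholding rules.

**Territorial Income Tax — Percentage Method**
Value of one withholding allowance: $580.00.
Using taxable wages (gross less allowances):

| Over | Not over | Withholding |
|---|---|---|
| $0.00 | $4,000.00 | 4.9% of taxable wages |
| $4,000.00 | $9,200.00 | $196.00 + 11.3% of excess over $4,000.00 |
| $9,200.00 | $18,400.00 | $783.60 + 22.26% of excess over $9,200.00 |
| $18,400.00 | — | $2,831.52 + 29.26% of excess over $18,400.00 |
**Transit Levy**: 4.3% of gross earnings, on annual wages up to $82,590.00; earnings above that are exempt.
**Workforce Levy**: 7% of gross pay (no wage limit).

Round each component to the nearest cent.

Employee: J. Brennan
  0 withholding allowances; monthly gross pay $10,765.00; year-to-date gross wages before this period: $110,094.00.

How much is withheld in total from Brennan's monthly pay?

Territorial Income Tax: taxable = $10,765.00
  $783.60 + 22.26% × ($10,765.00 − $9,200.00) = $783.60 + 22.26% × $1,565.00 = $1,131.97
Transit Levy: YTD $110,094.00 ≥ cap $82,590.00 → $0.00
Workforce Levy: 7% × $10,765.00 = $753.55
Total: $1,131.97 + $0.00 + $753.55 = $1,885.52

$1,885.52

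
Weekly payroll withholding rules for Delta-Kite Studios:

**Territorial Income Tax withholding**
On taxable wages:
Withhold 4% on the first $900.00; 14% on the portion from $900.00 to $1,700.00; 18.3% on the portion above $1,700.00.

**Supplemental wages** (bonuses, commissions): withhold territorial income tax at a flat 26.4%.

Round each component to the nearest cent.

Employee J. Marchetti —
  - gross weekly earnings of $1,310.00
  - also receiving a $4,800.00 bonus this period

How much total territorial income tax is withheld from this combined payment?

$1,360.60

Territorial Income Tax: taxable = $1,310.00
  $36.00 + 14% × ($1,310.00 − $900.00) = $36.00 + 14% × $410.00 = $93.40
Supplemental (26.4% flat on bonus): 26.4% × $4,800.00 = $1,267.20
Total territorial income tax: $93.40 + $1,267.20 = $1,360.60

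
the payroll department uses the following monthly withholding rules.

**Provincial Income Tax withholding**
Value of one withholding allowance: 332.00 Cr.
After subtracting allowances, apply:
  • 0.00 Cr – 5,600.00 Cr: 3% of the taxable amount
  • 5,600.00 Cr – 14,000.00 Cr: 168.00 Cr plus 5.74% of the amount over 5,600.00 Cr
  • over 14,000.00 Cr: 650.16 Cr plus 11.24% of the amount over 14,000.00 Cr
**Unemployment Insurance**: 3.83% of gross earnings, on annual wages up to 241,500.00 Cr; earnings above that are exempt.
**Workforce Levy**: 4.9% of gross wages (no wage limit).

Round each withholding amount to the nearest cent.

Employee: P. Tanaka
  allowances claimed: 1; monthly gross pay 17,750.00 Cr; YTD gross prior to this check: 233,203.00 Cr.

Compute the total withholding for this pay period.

Provincial Income Tax: taxable = 17,750.00 Cr − 1×332.00 Cr = 17,418.00 Cr
  650.16 Cr + 11.24% × (17,418.00 Cr − 14,000.00 Cr) = 650.16 Cr + 11.24% × 3,418.00 Cr = 1,034.34 Cr
Unemployment Insurance: cap 241,500.00 Cr − YTD 233,203.00 Cr = 8,297.00 Cr subject; 3.83% × 8,297.00 Cr = 317.78 Cr
Workforce Levy: 4.9% × 17,750.00 Cr = 869.75 Cr
Total: 1,034.34 Cr + 317.78 Cr + 869.75 Cr = 2,221.87 Cr

2,221.87 Cr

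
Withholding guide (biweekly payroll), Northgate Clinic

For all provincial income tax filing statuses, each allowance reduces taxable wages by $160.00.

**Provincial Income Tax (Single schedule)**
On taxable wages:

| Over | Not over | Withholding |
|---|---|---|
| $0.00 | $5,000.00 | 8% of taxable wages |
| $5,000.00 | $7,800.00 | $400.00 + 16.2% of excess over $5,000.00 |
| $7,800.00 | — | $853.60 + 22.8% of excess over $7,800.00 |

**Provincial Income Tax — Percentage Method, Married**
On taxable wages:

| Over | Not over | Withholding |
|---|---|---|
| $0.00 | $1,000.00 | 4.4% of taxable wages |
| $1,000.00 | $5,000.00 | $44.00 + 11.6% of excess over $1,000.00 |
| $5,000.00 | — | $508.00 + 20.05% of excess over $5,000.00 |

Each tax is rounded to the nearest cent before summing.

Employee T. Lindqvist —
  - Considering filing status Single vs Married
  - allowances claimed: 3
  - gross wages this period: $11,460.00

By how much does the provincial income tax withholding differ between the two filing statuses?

Provincial Income Tax (Single): taxable = $11,460.00 − 3×$160.00 = $10,980.00
  $853.60 + 22.8% × ($10,980.00 − $7,800.00) = $853.60 + 22.8% × $3,180.00 = $1,578.64
Provincial Income Tax (Married): taxable = $11,460.00 − 3×$160.00 = $10,980.00
  $508.00 + 20.05% × ($10,980.00 − $5,000.00) = $508.00 + 20.05% × $5,980.00 = $1,706.99
Difference: |$1,578.64 − $1,706.99| = $128.35 (higher under Married)

$128.35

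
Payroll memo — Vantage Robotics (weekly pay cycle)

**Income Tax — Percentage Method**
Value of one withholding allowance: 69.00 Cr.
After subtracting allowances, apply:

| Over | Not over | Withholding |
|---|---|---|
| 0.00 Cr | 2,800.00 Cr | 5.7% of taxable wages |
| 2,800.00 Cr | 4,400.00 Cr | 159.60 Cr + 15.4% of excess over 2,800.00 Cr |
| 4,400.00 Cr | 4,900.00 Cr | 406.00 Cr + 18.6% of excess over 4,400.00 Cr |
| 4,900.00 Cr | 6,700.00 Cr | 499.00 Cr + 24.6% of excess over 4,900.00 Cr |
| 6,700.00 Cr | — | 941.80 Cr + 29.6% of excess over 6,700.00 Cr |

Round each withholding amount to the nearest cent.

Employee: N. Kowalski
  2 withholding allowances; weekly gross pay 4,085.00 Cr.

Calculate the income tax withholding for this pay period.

336.24 Cr

Income Tax: taxable = 4,085.00 Cr − 2×69.00 Cr = 3,947.00 Cr
  159.60 Cr + 15.4% × (3,947.00 Cr − 2,800.00 Cr) = 159.60 Cr + 15.4% × 1,147.00 Cr = 336.24 Cr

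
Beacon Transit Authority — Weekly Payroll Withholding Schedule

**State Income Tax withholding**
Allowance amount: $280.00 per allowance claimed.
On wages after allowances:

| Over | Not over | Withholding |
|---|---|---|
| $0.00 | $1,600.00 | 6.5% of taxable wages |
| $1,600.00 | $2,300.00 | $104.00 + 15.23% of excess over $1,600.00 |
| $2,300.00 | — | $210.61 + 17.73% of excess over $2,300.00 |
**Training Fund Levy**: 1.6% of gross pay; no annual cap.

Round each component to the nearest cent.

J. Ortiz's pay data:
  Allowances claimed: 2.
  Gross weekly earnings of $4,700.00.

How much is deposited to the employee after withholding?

State Income Tax: taxable = $4,700.00 − 2×$280.00 = $4,140.00
  $210.61 + 17.73% × ($4,140.00 − $2,300.00) = $210.61 + 17.73% × $1,840.00 = $536.84
Training Fund Levy: 1.6% × $4,700.00 = $75.20
Total withheld: $536.84 + $75.20 = $612.04
Net pay: $4,700.00 − $612.04 = $4,087.96

$4,087.96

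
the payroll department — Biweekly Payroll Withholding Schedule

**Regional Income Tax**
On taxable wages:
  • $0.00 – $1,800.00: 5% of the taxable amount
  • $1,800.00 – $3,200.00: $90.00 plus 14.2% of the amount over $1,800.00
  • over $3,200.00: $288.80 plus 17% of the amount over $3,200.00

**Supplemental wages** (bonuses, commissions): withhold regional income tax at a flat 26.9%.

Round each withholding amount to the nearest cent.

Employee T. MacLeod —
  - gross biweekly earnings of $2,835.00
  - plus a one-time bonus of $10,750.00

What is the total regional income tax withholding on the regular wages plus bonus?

Regional Income Tax: taxable = $2,835.00
  $90.00 + 14.2% × ($2,835.00 − $1,800.00) = $90.00 + 14.2% × $1,035.00 = $236.97
Supplemental (26.9% flat on bonus): 26.9% × $10,750.00 = $2,891.75
Total regional income tax: $236.97 + $2,891.75 = $3,128.72

$3,128.72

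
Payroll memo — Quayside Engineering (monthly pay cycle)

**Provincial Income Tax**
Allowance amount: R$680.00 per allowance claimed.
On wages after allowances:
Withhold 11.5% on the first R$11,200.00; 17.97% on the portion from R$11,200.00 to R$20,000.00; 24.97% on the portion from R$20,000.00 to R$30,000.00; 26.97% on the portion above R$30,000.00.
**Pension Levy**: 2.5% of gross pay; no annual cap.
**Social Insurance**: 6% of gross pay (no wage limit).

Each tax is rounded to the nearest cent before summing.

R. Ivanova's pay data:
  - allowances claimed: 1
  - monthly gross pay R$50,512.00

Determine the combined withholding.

Provincial Income Tax: taxable = R$50,512.00 − 1×R$680.00 = R$49,832.00
  R$5,366.36 + 26.97% × (R$49,832.00 − R$30,000.00) = R$5,366.36 + 26.97% × R$19,832.00 = R$10,715.05
Pension Levy: 2.5% × R$50,512.00 = R$1,262.80
Social Insurance: 6% × R$50,512.00 = R$3,030.72
Total: R$10,715.05 + R$1,262.80 + R$3,030.72 = R$15,008.57

R$15,008.57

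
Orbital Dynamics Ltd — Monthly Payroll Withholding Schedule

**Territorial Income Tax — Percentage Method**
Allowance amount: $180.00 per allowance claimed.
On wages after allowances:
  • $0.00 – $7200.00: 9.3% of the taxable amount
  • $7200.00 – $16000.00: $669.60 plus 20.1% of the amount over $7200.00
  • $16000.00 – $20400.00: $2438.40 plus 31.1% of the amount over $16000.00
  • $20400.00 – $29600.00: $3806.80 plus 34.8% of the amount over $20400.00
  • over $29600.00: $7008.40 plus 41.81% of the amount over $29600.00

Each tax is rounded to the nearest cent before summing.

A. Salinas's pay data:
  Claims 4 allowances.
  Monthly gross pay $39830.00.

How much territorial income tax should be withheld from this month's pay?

$10984.53

Territorial Income Tax: taxable = $39830.00 − 4×$180.00 = $39110.00
  $7008.40 + 41.81% × ($39110.00 − $29600.00) = $7008.40 + 41.81% × $9510.00 = $10984.53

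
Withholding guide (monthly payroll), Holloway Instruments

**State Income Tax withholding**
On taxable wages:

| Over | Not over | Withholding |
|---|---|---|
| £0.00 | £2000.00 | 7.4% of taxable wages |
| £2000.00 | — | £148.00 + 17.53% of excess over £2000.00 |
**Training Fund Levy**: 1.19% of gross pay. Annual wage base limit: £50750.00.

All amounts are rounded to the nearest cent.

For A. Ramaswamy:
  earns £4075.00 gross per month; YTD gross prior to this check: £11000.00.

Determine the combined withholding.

State Income Tax: taxable = £4075.00
  £148.00 + 17.53% × (£4075.00 − £2000.00) = £148.00 + 17.53% × £2075.00 = £511.75
Training Fund Levy: 1.19% × £4075.00 = £48.49
Total: £511.75 + £48.49 = £560.24

£560.24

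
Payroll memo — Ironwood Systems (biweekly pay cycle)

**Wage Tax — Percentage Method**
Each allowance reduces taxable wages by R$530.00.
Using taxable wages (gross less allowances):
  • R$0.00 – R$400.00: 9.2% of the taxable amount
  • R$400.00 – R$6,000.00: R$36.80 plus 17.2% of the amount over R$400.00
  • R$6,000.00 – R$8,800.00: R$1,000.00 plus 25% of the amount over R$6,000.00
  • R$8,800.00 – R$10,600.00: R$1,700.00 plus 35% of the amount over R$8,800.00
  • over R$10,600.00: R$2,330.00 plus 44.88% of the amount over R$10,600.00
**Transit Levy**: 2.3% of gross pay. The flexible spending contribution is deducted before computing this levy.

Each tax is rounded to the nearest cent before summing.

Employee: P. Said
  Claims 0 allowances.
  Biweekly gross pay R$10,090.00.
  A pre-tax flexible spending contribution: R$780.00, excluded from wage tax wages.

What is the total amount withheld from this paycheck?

Wage Tax: taxable = R$10,090.00 − R$780.00 = R$9,310.00
  R$1,700.00 + 35% × (R$9,310.00 − R$8,800.00) = R$1,700.00 + 35% × R$510.00 = R$1,878.50
Transit Levy: 2.3% × R$9,310.00 = R$214.13
Total: R$1,878.50 + R$214.13 = R$2,092.63

R$2,092.63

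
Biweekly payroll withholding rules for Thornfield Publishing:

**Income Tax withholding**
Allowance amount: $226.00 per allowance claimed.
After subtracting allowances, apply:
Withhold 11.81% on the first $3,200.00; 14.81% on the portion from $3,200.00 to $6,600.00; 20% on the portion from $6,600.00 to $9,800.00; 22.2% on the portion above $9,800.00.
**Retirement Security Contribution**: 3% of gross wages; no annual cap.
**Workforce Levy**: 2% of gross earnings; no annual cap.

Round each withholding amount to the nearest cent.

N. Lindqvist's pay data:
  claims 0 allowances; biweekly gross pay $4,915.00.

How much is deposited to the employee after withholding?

$4,037.34

Income Tax: taxable = $4,915.00
  $377.92 + 14.81% × ($4,915.00 − $3,200.00) = $377.92 + 14.81% × $1,715.00 = $631.91
Retirement Security Contribution: 3% × $4,915.00 = $147.45
Workforce Levy: 2% × $4,915.00 = $98.30
Total withheld: $631.91 + $147.45 + $98.30 = $877.66
Net pay: $4,915.00 − $877.66 = $4,037.34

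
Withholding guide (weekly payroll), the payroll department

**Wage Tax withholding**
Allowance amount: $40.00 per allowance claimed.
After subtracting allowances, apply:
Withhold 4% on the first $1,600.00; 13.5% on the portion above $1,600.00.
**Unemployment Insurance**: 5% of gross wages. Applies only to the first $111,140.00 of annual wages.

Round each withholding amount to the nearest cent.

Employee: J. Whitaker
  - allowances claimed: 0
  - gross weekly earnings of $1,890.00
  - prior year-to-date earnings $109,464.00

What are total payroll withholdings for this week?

$186.95

Wage Tax: taxable = $1,890.00
  $64.00 + 13.5% × ($1,890.00 − $1,600.00) = $64.00 + 13.5% × $290.00 = $103.15
Unemployment Insurance: cap $111,140.00 − YTD $109,464.00 = $1,676.00 subject; 5% × $1,676.00 = $83.80
Total: $103.15 + $83.80 = $186.95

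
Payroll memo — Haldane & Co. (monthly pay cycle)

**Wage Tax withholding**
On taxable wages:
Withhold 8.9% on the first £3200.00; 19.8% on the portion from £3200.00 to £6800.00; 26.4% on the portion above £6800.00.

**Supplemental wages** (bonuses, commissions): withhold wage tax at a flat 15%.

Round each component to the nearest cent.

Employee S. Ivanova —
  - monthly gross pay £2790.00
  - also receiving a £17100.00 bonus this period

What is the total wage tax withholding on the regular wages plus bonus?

Wage Tax: taxable = £2790.00
  8.9% × £2790.00 = £248.31
Supplemental (15% flat on bonus): 15% × £17100.00 = £2565.00
Total wage tax: £248.31 + £2565.00 = £2813.31

£2813.31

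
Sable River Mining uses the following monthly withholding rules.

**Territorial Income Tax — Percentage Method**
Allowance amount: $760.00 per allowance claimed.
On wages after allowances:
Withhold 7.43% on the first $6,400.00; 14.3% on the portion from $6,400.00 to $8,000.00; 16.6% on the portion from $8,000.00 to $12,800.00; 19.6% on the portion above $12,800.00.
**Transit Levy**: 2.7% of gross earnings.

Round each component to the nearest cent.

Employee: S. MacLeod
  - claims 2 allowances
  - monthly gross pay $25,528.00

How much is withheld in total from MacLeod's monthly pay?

Territorial Income Tax: taxable = $25,528.00 − 2×$760.00 = $24,008.00
  $1,501.12 + 19.6% × ($24,008.00 − $12,800.00) = $1,501.12 + 19.6% × $11,208.00 = $3,697.89
Transit Levy: 2.7% × $25,528.00 = $689.26
Total: $3,697.89 + $689.26 = $4,387.15

$4,387.15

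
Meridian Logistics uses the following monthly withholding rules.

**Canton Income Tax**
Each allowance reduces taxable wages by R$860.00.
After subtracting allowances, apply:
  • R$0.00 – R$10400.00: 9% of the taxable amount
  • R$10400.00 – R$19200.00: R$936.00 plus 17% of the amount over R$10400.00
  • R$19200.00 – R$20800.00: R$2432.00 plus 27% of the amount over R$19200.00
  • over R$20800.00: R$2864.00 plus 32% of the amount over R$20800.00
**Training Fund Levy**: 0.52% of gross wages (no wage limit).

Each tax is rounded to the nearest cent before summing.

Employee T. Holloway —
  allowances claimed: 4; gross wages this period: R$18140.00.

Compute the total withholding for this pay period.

R$1761.33

Canton Income Tax: taxable = R$18140.00 − 4×R$860.00 = R$14700.00
  R$936.00 + 17% × (R$14700.00 − R$10400.00) = R$936.00 + 17% × R$4300.00 = R$1667.00
Training Fund Levy: 0.52% × R$18140.00 = R$94.33
Total: R$1667.00 + R$94.33 = R$1761.33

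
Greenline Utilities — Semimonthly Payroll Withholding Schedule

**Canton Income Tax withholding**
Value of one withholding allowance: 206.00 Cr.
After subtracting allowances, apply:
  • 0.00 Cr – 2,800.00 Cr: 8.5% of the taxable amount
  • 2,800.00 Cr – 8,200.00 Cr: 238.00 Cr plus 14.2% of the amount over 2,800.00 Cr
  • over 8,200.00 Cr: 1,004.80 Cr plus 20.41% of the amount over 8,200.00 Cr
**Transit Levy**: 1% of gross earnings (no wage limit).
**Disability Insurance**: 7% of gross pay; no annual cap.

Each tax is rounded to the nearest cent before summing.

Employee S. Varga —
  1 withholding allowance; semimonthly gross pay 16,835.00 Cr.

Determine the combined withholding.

4,071.96 Cr

Canton Income Tax: taxable = 16,835.00 Cr − 1×206.00 Cr = 16,629.00 Cr
  1,004.80 Cr + 20.41% × (16,629.00 Cr − 8,200.00 Cr) = 1,004.80 Cr + 20.41% × 8,429.00 Cr = 2,725.16 Cr
Transit Levy: 1% × 16,835.00 Cr = 168.35 Cr
Disability Insurance: 7% × 16,835.00 Cr = 1,178.45 Cr
Total: 2,725.16 Cr + 168.35 Cr + 1,178.45 Cr = 4,071.96 Cr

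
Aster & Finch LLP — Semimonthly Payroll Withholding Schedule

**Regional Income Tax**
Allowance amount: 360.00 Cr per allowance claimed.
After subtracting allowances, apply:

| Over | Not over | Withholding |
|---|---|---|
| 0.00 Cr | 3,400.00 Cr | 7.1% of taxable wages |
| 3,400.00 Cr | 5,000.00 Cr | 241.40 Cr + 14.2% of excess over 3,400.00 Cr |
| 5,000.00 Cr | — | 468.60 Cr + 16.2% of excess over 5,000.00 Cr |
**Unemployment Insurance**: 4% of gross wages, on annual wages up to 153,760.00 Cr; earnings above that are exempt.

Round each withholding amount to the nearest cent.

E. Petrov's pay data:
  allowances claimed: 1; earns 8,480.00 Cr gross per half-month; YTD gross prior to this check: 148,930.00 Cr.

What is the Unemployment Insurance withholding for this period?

193.20 Cr

Unemployment Insurance: cap 153,760.00 Cr − YTD 148,930.00 Cr = 4,830.00 Cr subject; 4% × 4,830.00 Cr = 193.20 Cr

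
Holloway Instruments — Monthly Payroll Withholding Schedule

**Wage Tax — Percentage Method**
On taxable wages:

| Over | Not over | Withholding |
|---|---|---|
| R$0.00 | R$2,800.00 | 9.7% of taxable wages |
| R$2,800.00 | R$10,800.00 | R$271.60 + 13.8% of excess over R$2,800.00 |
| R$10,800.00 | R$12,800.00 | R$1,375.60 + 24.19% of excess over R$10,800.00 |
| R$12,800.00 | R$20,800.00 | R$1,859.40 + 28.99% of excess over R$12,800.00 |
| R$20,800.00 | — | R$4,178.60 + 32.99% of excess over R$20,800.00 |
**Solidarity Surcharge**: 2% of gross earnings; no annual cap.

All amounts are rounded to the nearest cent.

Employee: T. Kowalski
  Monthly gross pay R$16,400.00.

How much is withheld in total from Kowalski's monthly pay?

Wage Tax: taxable = R$16,400.00
  R$1,859.40 + 28.99% × (R$16,400.00 − R$12,800.00) = R$1,859.40 + 28.99% × R$3,600.00 = R$2,903.04
Solidarity Surcharge: 2% × R$16,400.00 = R$328.00
Total: R$2,903.04 + R$328.00 = R$3,231.04

R$3,231.04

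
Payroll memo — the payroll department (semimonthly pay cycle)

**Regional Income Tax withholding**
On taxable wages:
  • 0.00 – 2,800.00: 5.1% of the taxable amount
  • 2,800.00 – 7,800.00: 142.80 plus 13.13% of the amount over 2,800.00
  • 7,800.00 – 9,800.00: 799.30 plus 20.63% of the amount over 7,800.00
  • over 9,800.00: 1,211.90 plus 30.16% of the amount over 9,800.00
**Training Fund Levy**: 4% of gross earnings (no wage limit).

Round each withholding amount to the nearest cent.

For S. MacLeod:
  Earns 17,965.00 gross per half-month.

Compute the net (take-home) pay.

13,571.94

Regional Income Tax: taxable = 17,965.00
  1,211.90 + 30.16% × (17,965.00 − 9,800.00) = 1,211.90 + 30.16% × 8,165.00 = 3,674.46
Training Fund Levy: 4% × 17,965.00 = 718.60
Total withheld: 3,674.46 + 718.60 = 4,393.06
Net pay: 17,965.00 − 4,393.06 = 13,571.94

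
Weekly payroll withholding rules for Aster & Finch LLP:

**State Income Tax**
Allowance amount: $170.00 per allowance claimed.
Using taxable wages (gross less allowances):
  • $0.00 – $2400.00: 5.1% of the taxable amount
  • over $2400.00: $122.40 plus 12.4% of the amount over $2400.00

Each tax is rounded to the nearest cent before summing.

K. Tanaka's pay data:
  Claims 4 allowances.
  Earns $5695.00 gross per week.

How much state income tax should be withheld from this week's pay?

State Income Tax: taxable = $5695.00 − 4×$170.00 = $5015.00
  $122.40 + 12.4% × ($5015.00 − $2400.00) = $122.40 + 12.4% × $2615.00 = $446.66

$446.66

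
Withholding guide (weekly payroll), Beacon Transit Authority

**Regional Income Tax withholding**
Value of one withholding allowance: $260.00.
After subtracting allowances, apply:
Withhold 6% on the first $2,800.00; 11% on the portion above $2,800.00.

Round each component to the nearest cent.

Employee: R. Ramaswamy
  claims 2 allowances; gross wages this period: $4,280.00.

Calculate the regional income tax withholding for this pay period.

Regional Income Tax: taxable = $4,280.00 − 2×$260.00 = $3,760.00
  $168.00 + 11% × ($3,760.00 − $2,800.00) = $168.00 + 11% × $960.00 = $273.60

$273.60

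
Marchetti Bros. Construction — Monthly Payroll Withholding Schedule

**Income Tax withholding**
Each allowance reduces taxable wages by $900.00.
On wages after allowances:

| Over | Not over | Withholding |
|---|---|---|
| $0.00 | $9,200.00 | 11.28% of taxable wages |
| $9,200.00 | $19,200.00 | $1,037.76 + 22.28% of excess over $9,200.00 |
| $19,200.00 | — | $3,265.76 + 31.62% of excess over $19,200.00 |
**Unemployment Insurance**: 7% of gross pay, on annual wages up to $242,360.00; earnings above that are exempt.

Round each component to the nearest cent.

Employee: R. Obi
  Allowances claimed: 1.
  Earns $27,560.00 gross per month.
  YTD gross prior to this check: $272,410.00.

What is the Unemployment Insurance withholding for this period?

$0.00

Unemployment Insurance: YTD $272,410.00 ≥ cap $242,360.00 → $0.00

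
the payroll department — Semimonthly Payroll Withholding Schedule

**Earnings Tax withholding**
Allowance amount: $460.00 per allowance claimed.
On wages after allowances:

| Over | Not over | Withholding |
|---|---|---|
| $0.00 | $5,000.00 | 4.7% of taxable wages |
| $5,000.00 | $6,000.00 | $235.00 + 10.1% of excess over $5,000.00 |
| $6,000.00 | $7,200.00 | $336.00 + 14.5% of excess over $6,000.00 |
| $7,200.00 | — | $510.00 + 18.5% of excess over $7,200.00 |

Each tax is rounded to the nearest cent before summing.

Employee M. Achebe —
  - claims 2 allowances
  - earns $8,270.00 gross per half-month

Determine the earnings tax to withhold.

Earnings Tax: taxable = $8,270.00 − 2×$460.00 = $7,350.00
  $510.00 + 18.5% × ($7,350.00 − $7,200.00) = $510.00 + 18.5% × $150.00 = $537.75

$537.75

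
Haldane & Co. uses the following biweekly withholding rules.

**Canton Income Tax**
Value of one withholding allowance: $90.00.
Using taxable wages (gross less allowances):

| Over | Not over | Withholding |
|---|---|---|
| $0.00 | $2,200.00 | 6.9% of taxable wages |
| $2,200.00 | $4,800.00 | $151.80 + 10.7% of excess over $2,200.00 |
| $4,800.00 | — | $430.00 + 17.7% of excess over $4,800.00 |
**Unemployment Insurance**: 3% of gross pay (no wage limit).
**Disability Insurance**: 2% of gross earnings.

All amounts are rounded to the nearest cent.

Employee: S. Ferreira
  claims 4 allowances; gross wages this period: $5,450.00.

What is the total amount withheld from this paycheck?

$753.83

Canton Income Tax: taxable = $5,450.00 − 4×$90.00 = $5,090.00
  $430.00 + 17.7% × ($5,090.00 − $4,800.00) = $430.00 + 17.7% × $290.00 = $481.33
Unemployment Insurance: 3% × $5,450.00 = $163.50
Disability Insurance: 2% × $5,450.00 = $109.00
Total: $481.33 + $163.50 + $109.00 = $753.83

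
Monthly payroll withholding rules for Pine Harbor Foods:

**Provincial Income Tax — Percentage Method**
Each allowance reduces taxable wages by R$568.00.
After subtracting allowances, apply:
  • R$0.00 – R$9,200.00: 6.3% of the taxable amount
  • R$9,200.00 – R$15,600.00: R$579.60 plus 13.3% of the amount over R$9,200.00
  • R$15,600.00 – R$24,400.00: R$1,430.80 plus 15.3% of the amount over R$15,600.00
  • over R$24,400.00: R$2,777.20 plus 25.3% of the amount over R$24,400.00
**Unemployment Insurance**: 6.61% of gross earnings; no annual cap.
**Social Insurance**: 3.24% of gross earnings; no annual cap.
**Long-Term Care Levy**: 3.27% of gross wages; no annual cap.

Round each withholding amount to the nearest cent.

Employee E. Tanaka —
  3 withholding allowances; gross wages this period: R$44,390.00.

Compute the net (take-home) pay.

Provincial Income Tax: taxable = R$44,390.00 − 3×R$568.00 = R$42,686.00
  R$2,777.20 + 25.3% × (R$42,686.00 − R$24,400.00) = R$2,777.20 + 25.3% × R$18,286.00 = R$7,403.56
Unemployment Insurance: 6.61% × R$44,390.00 = R$2,934.18
Social Insurance: 3.24% × R$44,390.00 = R$1,438.24
Long-Term Care Levy: 3.27% × R$44,390.00 = R$1,451.55
Total withheld: R$7,403.56 + R$2,934.18 + R$1,438.24 + R$1,451.55 = R$13,227.53
Net pay: R$44,390.00 − R$13,227.53 = R$31,162.47

R$31,162.47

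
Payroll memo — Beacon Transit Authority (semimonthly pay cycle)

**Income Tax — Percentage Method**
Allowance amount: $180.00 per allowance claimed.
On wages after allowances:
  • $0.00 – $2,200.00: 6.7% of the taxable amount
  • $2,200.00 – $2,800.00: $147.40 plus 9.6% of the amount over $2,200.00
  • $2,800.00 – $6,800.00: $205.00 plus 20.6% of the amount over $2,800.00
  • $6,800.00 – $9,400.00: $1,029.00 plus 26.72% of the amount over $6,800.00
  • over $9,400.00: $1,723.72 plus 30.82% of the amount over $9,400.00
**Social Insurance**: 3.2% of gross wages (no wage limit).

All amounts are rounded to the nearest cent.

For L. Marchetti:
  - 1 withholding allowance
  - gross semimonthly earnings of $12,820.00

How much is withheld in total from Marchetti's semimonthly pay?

$3,132.53

Income Tax: taxable = $12,820.00 − 1×$180.00 = $12,640.00
  $1,723.72 + 30.82% × ($12,640.00 − $9,400.00) = $1,723.72 + 30.82% × $3,240.00 = $2,722.29
Social Insurance: 3.2% × $12,820.00 = $410.24
Total: $2,722.29 + $410.24 = $3,132.53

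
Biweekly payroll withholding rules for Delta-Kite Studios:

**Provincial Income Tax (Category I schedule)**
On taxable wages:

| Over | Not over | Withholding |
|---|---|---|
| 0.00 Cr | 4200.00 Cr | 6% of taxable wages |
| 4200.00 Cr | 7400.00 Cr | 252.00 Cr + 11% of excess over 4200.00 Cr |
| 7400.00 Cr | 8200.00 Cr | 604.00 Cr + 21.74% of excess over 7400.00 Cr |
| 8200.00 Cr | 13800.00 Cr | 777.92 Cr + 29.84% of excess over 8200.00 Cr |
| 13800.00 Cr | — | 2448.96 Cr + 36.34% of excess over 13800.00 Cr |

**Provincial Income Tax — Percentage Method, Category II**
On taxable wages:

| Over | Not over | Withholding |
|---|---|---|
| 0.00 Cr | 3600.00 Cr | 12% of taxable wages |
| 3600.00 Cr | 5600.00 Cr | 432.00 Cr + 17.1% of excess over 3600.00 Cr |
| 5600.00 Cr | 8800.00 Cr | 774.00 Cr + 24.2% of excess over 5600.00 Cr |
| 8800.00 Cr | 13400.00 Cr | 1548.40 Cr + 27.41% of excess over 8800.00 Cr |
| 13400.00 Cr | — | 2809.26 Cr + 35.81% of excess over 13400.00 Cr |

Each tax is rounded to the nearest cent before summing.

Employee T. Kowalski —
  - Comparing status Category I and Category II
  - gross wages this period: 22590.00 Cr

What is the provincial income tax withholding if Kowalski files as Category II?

6100.20 Cr

Provincial Income Tax (Category II): taxable = 22590.00 Cr
  2809.26 Cr + 35.81% × (22590.00 Cr − 13400.00 Cr) = 2809.26 Cr + 35.81% × 9190.00 Cr = 6100.20 Cr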